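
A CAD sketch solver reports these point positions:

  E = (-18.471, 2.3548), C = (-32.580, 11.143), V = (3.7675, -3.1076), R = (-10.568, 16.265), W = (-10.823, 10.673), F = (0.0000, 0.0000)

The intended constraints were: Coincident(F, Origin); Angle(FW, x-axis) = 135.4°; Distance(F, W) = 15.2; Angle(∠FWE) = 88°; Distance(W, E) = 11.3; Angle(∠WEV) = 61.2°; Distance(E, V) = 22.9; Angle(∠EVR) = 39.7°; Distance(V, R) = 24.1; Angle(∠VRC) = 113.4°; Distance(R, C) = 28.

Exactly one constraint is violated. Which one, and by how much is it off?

Distance(R, C) = 28 — off by 5.40.

F = (0.00, 0.00) ✓; FW at 135.4° ✓; |FW| = 15.20 ✓; ∠FWE = 88.00° ✓; |WE| = 11.30 ✓; ∠WEV = 61.20° ✓; |EV| = 22.90 ✓; ∠EVR = 39.70° ✓; |VR| = 24.10 ✓; ∠VRC = 113.4° ✓; |RC| = 22.60 ✗.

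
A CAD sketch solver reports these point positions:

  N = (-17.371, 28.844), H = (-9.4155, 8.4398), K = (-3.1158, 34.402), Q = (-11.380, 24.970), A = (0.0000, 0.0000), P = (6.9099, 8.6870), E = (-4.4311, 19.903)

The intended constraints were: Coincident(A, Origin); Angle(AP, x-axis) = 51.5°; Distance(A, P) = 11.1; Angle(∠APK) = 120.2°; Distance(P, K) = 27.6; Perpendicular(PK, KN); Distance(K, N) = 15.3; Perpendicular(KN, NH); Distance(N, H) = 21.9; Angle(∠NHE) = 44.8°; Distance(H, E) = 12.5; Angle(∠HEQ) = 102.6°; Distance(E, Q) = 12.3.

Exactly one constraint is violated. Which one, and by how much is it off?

Distance(E, Q) = 12.3 — off by 3.70.

A = (0.00, 0.00) ✓; AP at 51.50° ✓; |AP| = 11.10 ✓; ∠APK = 120.2° ✓; |PK| = 27.60 ✓; ∠(PK, KN) = 90.00° ✓; |KN| = 15.30 ✓; ∠(KN, NH) = 90.00° ✓; |NH| = 21.90 ✓; ∠NHE = 44.80° ✓; |HE| = 12.50 ✓; ∠HEQ = 102.6° ✓; |EQ| = 8.600 ✗.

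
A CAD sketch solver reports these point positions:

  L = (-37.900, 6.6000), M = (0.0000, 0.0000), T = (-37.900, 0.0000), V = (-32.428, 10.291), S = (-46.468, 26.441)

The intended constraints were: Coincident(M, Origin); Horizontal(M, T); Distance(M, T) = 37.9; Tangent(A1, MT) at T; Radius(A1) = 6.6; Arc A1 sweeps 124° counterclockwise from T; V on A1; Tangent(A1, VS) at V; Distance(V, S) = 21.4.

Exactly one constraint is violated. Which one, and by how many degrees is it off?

Tangent(A1, VS) at V — off by 7.00°.

M = (0.00, 0.00) ✓; M.y = 0.00, T.y = 0.00 ✓; |MT| = 37.90 ✓; ∠(LT, TM) = 90.00° ✓; |LT| = 6.600 ✓; bearing(L→V) − bearing(L→T) = 124.0° ✓; |LV| = 6.600 ✓; ∠(LV, VS) = 83.00° ✗; |VS| = 21.40 ✓.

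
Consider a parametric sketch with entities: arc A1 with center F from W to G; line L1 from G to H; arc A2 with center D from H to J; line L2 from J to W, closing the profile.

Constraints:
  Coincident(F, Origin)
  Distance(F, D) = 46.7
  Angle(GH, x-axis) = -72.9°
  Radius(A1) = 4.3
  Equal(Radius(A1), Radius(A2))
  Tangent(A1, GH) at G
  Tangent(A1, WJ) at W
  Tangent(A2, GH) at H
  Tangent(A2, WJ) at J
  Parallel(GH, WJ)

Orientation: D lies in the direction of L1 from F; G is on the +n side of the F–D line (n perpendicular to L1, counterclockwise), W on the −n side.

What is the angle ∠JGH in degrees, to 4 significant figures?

10.43°

The slot axis is L1's direction at -72.9°, so u = (cos -72.9°, sin -72.9°) = (0.2940, -0.9558) and n = (−sin -72.9°, cos -72.9°) = (0.9558, 0.2940). F is at the origin and D lies 46.7 along u from F, so D = 46.7·u = (13.73, -44.64). Tangency of A1 to both parallel lines with radius 4.3 puts G and W at F ± 4.3·n: G = (4.110, 1.264), W = (-4.110, -1.264). Equal radii place H and J the same way about D: H = D + 4.3·n = (17.84, -43.37), J = D − 4.3·n = (9.622, -45.90). Then cos ∠JGH = GJ·GH / (|GJ||GH|), giving 10.43°.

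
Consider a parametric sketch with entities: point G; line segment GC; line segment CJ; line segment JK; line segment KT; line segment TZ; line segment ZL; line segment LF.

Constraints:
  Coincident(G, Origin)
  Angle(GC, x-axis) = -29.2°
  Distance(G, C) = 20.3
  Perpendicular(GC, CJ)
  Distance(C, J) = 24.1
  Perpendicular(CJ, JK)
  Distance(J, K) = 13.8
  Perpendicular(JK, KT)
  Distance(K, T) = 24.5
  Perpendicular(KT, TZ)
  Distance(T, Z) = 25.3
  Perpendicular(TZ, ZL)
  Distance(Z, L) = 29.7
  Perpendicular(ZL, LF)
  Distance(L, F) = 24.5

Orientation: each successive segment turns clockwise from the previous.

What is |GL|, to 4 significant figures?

43.24

G is at the origin; GC runs at -29.2° with length 20.3, so C = (17.72, -9.904). GC ⟂ CJ, so CJ runs at -119.2°; with |CJ| = 24.1, J = (5.963, -30.94). The perpendicularity gives JK at right angles to CJ, so JK runs at 150.8°; with |JK| = 13.8, K = (-6.083, -24.21). JK ⟂ KT, so KT runs at 60.80°; with |KT| = 24.5, T = (5.869, -2.822). KT ⟂ TZ, so TZ runs at -29.20°; with |TZ| = 25.3, Z = (27.95, -15.16). The perpendicularity gives ZL at right angles to TZ, so ZL runs at -119.2°; with |ZL| = 29.7, L = (13.46, -41.09). Then |GL| = |L − G| = 43.24.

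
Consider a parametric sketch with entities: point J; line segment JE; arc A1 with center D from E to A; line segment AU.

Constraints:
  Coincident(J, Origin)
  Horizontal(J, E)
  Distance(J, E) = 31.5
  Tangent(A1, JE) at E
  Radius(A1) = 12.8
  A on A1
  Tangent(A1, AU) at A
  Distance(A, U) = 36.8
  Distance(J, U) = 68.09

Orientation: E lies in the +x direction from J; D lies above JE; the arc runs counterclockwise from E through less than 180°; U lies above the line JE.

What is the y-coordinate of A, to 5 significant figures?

11.355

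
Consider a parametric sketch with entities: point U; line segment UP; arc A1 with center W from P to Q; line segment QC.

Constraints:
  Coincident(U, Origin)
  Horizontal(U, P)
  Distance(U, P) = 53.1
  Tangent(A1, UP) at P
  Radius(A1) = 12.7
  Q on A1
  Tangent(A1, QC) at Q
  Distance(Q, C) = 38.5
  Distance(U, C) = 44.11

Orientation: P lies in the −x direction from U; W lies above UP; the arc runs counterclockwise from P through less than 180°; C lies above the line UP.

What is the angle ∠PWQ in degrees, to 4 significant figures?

57.57°

U is at the origin; U and P share the same y with |UP| = 53.1 and P on the −x side, so P = (-53.10, 0.000). The tangent condition forces WP to be normal to UP, so W = P + (0, 12.7) = (-53.10, 12.70). Since WQ ⟂ QC (tangency), |WC| = √(12.7² + 38.5²) = 40.54 regardless of where Q sits on A1. So C lies on both circle(U, 44.11) and circle(W, 40.54); the above-UP intersection is C = (-21.73, 38.38). Q is the foot of the tangent from C: Q = (-42.38, 5.889).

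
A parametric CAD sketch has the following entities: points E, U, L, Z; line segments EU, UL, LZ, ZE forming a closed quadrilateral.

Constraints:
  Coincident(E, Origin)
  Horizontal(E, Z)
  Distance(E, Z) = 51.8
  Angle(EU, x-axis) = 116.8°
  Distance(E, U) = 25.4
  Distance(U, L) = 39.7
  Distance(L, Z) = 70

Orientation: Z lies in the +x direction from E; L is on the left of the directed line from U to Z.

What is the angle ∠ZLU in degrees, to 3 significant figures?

69.3°

E is at the origin; EZ is horizontal with |EZ| = 51.8 and Z in +x, so Z = (51.8, 0). EU runs at 116.8° with |EU| = 25.4, so U = (-11.5, 22.7). L is determined by |UL| = 39.7 and |LZ| = 70.0 together: it lies at the intersection of circle(U, 39.7) and circle(Z, 70.0). With |UZ| = 67.2, the foot of the radical line on UZ is 8.86 from U and the perpendicular offset is √(39.7² − 8.86²) = 38.7. Taking the left-of-UZ solution: L = (9.95, 56.1).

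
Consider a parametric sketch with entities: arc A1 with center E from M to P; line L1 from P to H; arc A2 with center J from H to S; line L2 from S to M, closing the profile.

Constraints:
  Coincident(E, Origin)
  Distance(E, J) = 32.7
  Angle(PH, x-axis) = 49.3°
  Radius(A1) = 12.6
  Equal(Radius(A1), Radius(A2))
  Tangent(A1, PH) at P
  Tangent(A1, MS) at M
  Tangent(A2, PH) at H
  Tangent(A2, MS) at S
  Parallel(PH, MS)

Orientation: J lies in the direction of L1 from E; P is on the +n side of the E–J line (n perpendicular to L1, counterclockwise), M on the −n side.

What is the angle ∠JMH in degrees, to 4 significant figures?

16.55°

The slot axis is L1's direction at 49.3°, so u = (cos 49.3°, sin 49.3°) = (0.6521, 0.7581) and n = (−sin 49.3°, cos 49.3°) = (-0.7581, 0.6521). E is at the origin and J lies 32.7 along u from E, so J = 32.7·u = (21.32, 24.79). Tangency of A1 to both parallel lines with radius 12.6 puts P and M at E ± 12.6·n: P = (-9.552, 8.216), M = (9.552, -8.216). Equal radii place H and S the same way about J: H = J + 12.6·n = (11.77, 33.01), S = J − 12.6·n = (30.88, 16.57). Then cos ∠JMH = MJ·MH / (|MJ||MH|), giving 16.55°.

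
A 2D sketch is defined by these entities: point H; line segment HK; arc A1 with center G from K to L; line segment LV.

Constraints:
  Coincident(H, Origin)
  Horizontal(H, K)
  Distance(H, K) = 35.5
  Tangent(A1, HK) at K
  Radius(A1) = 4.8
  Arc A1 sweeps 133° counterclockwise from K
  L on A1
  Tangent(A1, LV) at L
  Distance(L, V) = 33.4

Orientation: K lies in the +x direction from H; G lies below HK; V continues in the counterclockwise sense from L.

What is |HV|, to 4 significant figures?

63.69

H is at the origin; H and K share the same y with |HK| = 35.5 and K on the +x side, so K = (35.50, 0.000). Tangency of A1 to HK means the radius GK is perpendicular to HK, so G = K + (0, -4.8) = (35.50, -4.800). On A1, K sits at bearing 90° from G; a 133° counterclockwise sweep puts L at bearing 223°, so L = G + 4.8·(cos 223°, sin 223°) = (31.99, -8.074). Since A1 is tangent to LV there, GL ⟂ LV, so LV runs along (−sin 223°, cos 223°); with |LV| = 33.4, V = (54.77, -32.50). Then |HV| = |V − H| = 63.69.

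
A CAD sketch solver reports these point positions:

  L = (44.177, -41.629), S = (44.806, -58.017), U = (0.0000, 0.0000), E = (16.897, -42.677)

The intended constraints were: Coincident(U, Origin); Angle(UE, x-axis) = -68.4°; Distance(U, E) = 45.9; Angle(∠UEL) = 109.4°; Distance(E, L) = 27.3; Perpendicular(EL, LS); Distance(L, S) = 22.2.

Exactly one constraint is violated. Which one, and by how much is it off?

Distance(L, S) = 22.2 — off by 5.80.

U = (0.00, 0.00) ✓; UE at -68.40° ✓; |UE| = 45.90 ✓; ∠UEL = 109.4° ✓; |EL| = 27.30 ✓; ∠(EL, LS) = 90.00° ✓; |LS| = 16.40 ✗.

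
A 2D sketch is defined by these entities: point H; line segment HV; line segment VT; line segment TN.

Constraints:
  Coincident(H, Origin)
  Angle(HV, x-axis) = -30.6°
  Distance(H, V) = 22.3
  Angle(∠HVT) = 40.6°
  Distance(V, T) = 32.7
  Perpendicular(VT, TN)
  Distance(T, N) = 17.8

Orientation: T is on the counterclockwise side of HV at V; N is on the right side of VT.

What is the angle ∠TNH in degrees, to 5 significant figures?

26.012°

H is at the origin; HV runs at -30.6° with length 22.3, so V = 22.3·(cos -30.6°, sin -30.6°) = (19.195, -11.352). ∠HVT = 40.6°, so VT runs at -30.6° + (180° − 40.6°) = 108.80° from the x-axis; with |VT| = 32.7, T = V + 32.7·(cos 108.80°, sin 108.80°) = (8.6565, 19.604). VT is perpendicular to TN; with |TN| = 17.8 on the right of VT, N = T + 17.8·(0.94665, 0.32227) = (25.507, 25.340). Then cos ∠TNH = NT·NH / (|NT||NH|), giving 26.012°.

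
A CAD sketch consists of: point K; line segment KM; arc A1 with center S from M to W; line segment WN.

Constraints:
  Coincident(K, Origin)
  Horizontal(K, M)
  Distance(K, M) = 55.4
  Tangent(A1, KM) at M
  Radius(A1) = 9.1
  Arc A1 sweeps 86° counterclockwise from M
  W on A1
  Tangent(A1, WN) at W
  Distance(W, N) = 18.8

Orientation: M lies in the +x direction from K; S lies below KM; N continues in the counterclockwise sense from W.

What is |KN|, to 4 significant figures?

52.60

K is at the origin; KM is horizontal with |KM| = 55.4 and M on the +x side, so M = (55.40, 0.000). The tangent condition forces SM to be normal to KM, so S = M + (0, -9.1) = (55.40, -9.100). On A1, M sits at bearing 90° from S; an 86° counterclockwise sweep puts W at bearing 176°, so W = S + 9.1·(cos 176°, sin 176°) = (46.32, -8.465). Since A1 is tangent to WN there, SW ⟂ WN, so WN runs along (−sin 176°, cos 176°); with |WN| = 18.8, N = (45.01, -27.22). Then |KN| = |N − K| = 52.60.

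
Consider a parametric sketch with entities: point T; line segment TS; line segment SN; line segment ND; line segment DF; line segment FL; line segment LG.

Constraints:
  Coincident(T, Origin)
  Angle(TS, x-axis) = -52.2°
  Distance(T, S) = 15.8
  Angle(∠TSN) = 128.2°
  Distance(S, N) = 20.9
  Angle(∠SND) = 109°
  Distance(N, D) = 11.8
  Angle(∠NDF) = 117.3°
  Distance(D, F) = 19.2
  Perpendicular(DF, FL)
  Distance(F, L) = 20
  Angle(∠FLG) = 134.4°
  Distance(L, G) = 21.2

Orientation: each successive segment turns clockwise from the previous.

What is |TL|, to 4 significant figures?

6.893

∠NDF = 117.3° gives DF at 122.3° from the x-axis; with |DF| = 19.2, F = (-17.39, -17.56). DF ⟂ FL, so FL runs at 32.30°; with |FL| = 20.0, L = (-0.4817, -6.876). Then |TL| = |L − T| = 6.893.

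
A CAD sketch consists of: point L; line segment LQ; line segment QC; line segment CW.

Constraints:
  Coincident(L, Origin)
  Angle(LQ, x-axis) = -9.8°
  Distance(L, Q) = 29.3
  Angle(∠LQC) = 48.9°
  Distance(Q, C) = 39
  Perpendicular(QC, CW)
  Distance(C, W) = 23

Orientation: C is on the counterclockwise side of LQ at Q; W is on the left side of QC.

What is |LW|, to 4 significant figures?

19.76

L is at the origin; LQ runs at -9.8° with length 29.3, so Q = 29.3·(cos -9.8°, sin -9.8°) = (28.87, -4.987). ∠LQC = 48.9°, so QC runs at -9.8° + (180° − 48.9°) = 121.3° from the x-axis; with |QC| = 39.0, C = Q + 39.0·(cos 121.3°, sin 121.3°) = (8.611, 28.34). QC is perpendicular to CW; with |CW| = 23.0 on the left of QC, W = C + 23.0·(-0.8545, -0.5195) = (-11.04, 16.39). Then |LW| = |W − L| = 19.76.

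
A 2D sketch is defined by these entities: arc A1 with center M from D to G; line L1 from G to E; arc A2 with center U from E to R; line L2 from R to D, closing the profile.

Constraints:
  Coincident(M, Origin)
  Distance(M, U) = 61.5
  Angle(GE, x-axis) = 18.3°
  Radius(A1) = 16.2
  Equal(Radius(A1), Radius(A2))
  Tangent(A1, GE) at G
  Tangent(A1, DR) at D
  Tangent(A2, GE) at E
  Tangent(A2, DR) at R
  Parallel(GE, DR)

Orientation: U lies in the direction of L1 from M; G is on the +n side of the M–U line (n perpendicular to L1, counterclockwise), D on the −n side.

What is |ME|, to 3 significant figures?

63.6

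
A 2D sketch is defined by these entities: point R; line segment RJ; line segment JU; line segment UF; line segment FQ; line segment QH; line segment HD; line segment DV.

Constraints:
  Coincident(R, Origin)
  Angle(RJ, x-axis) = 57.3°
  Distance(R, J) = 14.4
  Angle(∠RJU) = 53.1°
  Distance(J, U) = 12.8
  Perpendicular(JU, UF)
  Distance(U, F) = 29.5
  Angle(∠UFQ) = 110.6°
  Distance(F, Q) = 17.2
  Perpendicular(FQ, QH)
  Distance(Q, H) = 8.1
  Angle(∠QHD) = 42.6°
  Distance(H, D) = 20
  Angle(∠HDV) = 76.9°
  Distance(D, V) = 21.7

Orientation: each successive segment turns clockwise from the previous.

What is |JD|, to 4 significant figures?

38.79

R is at the origin; RJ runs at 57.3° with length 14.4, so J = (7.779, 12.12). ∠RJU = 53.1° gives JU at -69.60° from the x-axis; with |JU| = 12.8, U = (12.24, 0.1205). JU ⟂ UF, so UF runs at -159.6°; with |UF| = 29.5, F = (-15.41, -10.16). ∠UFQ = 110.6° gives FQ at 131.0° from the x-axis; with |FQ| = 17.2, Q = (-26.69, 2.819). FQ ⟂ QH, so QH runs at 41.00°; with |QH| = 8.1, H = (-20.58, 8.133). ∠QHD = 42.6° gives HD at -96.40° from the x-axis; with |HD| = 20.0, D = (-22.81, -11.74). Then |JD| = |D − J| = 38.79.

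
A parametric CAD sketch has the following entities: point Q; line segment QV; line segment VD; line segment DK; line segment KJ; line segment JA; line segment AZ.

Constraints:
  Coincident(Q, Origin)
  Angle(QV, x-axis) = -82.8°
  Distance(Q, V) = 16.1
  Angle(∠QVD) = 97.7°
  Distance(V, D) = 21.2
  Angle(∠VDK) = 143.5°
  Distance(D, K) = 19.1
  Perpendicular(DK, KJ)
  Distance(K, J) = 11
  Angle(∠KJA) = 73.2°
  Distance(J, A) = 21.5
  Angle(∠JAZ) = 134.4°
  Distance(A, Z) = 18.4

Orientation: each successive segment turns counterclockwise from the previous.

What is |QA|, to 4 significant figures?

23.28

The perpendicularity gives KJ at right angles to DK, so KJ runs at 126.0°; with |KJ| = 11.0, J = (32.20, 3.968). ∠KJA = 73.2° gives JA at -127.2° from the x-axis; with |JA| = 21.5, A = (19.20, -13.16). Then |QA| = |A − Q| = 23.28.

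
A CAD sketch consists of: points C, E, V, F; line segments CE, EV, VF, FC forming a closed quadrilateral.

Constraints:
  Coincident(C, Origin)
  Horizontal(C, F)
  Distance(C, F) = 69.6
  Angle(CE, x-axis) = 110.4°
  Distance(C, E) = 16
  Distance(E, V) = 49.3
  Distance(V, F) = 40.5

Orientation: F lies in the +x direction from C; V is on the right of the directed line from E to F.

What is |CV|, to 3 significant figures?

36.4

C is at the origin; C and F share the same y with |CF| = 69.6 and F in +x, so F = (69.6, 0). CE runs at 110.4° with |CE| = 16.0, so E = (-5.58, 15.0). V is determined by |EV| = 49.3 and |VF| = 40.5 together: it lies at the intersection of circle(E, 49.3) and circle(F, 40.5). With |EF| = 76.7, the foot of the radical line on EF is 43.5 from E and the perpendicular offset is √(49.3² − 43.5²) = 23.2. Taking the right-of-EF solution: V = (32.5, -16.3).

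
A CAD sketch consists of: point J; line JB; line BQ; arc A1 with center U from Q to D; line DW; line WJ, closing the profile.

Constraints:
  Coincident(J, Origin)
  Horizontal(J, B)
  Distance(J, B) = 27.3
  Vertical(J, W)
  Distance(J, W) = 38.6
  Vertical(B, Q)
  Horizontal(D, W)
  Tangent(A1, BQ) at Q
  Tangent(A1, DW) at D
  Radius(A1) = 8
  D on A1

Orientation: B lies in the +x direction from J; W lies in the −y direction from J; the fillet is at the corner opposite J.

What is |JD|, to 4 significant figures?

43.16

J is at the origin; J and B share the same y with |JB| = 27.3 and B on the +x side, so B = (27.30, 0.000). JW is vertical with |JW| = 38.6 and W on the −y side, so W = (0.000, -38.60). The virtual corner opposite J is at (27.30, -38.60). A1 meets BQ tangentially, so UQ is at right angles to BQ and since A1 is tangent to DW there, UD ⟂ DW, with radius 8.0, so the center U sits 8.0 in from both sides at U = (19.30, -30.60). That places the tangent points at Q = (27.30, -30.60) on BQ and D = (19.30, -38.60) on DW. Then |JD| = |D − J| = 43.16.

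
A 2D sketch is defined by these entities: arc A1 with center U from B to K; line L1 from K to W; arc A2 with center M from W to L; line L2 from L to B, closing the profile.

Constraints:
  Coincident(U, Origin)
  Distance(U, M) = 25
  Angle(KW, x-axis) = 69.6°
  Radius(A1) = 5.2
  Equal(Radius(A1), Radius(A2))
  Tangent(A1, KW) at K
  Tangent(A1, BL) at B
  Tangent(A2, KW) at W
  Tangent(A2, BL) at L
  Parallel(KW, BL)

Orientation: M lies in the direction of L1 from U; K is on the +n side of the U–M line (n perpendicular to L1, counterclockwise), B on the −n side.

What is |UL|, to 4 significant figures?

25.54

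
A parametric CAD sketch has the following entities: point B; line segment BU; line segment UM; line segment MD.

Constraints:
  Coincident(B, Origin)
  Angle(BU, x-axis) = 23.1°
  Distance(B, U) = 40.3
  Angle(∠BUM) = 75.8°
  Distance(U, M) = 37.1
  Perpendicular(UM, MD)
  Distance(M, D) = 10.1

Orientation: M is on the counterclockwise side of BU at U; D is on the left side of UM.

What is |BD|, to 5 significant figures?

39.747

B is at the origin; BU runs at 23.1° with length 40.3, so U = 40.3·(cos 23.1°, sin 23.1°) = (37.069, 15.811). ∠BUM = 75.8°, so UM runs at 23.1° + (180° − 75.8°) = 127.30° from the x-axis; with |UM| = 37.1, M = U + 37.1·(cos 127.30°, sin 127.30°) = (14.587, 45.323). The perpendicularity gives MD at right angles to UM; with |MD| = 10.1 on the left of UM, D = M + 10.1·(-0.79547, -0.60599) = (6.5524, 39.203). Then |BD| = |D − B| = 39.747.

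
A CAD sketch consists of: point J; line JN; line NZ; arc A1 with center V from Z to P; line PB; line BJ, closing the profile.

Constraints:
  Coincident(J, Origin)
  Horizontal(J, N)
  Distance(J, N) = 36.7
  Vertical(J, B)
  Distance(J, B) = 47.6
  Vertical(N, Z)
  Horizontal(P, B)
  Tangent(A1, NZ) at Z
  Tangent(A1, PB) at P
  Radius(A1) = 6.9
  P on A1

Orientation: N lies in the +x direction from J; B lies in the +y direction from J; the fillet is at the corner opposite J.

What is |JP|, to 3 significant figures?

56.2

J is at the origin; J and N share the same y with |JN| = 36.7 and N on the +x side, so N = (36.7, 0.00). J and B share the same x with |JB| = 47.6 and B on the +y side, so B = (0.00, 47.6). The virtual corner opposite J is at (36.7, 47.6). Since A1 is tangent to NZ there, VZ ⟂ NZ and since A1 is tangent to PB there, VP ⟂ PB, with radius 6.9, so the center V sits 6.9 in from both sides at V = (29.8, 40.7). That places the tangent points at Z = (36.7, 40.7) on NZ and P = (29.8, 47.6) on PB. Then |JP| = |P − J| = 56.2.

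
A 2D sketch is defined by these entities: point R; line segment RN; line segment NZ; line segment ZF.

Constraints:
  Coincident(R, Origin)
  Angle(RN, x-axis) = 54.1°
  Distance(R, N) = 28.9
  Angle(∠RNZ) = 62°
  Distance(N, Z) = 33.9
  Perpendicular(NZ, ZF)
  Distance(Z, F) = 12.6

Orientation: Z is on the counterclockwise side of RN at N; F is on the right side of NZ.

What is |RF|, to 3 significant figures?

43.2

∠RNZ = 62.0°, so NZ runs at 54.1° + (180° − 62.0°) = 172° from the x-axis; with |NZ| = 33.9, Z = N + 33.9·(cos 172°, sin 172°) = (-16.6, 28.1). NZ ⟂ ZF; with |ZF| = 12.6 on the right of NZ, F = Z + 12.6·(0.137, 0.991) = (-14.9, 40.5). Then |RF| = |F − R| = 43.2.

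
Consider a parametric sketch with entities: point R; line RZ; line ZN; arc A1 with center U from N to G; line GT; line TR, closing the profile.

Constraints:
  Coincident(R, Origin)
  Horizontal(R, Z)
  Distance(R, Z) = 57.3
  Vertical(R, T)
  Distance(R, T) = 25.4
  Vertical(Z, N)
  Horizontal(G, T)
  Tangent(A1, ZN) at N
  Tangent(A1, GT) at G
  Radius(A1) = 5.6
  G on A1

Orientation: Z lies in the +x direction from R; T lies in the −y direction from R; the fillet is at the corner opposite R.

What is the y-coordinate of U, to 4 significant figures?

-19.80

R and T share the same x with |RT| = 25.4 and T on the −y side, so T = (0.000, -25.40). The virtual corner opposite R is at (57.30, -25.40). A1 meets ZN tangentially, so UN is at right angles to ZN and since A1 is tangent to GT there, UG ⟂ GT, with radius 5.6, so the center U sits 5.6 in from both sides at U = (51.70, -19.80). So U.y = -19.80.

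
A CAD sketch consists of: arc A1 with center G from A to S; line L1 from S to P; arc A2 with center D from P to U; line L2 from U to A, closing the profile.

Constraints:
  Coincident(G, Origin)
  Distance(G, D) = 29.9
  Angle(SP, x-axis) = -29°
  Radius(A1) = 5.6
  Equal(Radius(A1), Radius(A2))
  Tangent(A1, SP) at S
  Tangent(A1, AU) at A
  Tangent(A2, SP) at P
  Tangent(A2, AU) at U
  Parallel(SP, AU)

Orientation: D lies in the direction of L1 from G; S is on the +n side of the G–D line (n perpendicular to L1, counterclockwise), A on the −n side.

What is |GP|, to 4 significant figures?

30.42

The slot axis is L1's direction at -29.0°, so u = (cos -29.0°, sin -29.0°) = (0.8746, -0.4848) and n = (−sin -29.0°, cos -29.0°) = (0.4848, 0.8746). G is at the origin and D lies 29.9 along u from G, so D = 29.9·u = (26.15, -14.50). Tangency of A1 to both parallel lines with radius 5.6 puts S and A at G ± 5.6·n: S = (2.715, 4.898), A = (-2.715, -4.898). Equal radii place P and U the same way about D: P = D + 5.6·n = (28.87, -9.598), U = D − 5.6·n = (23.44, -19.39). Then |GP| = |P − G| = 30.42.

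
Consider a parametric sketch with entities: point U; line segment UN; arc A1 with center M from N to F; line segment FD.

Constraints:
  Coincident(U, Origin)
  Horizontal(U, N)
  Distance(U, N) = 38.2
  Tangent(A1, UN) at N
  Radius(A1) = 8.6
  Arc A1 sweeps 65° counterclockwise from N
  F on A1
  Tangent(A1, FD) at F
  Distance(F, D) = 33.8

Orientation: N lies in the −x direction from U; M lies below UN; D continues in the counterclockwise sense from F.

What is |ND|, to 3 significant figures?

41.9

U is at the origin; UN is horizontal with |UN| = 38.2 and N on the −x side, so N = (-38.2, 0.00). A1 meets UN tangentially, so MN is at right angles to UN, so M = N + (0, -8.6) = (-38.2, -8.60). On A1, N sits at bearing 90° from M; a 65° counterclockwise sweep puts F at bearing 155°, so F = M + 8.6·(cos 155°, sin 155°) = (-46.0, -4.97). Since A1 is tangent to FD there, MF ⟂ FD, so FD runs along (−sin 155°, cos 155°); with |FD| = 33.8, D = (-60.3, -35.6). Then |ND| = |D − N| = 41.9.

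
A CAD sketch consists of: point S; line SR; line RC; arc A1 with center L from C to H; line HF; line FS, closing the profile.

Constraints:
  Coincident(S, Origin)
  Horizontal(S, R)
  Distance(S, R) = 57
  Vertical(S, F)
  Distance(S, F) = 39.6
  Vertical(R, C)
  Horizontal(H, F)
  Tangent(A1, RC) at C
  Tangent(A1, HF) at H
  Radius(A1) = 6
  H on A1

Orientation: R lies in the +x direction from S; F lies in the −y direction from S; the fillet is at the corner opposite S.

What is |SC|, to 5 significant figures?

66.166

S is at the origin; S and R share the same y with |SR| = 57.0 and R on the +x side, so R = (57.000, 0.0000). SF is vertical with |SF| = 39.6 and F on the −y side, so F = (0.0000, -39.600). The virtual corner opposite S is at (57.000, -39.600). Since A1 is tangent to RC there, LC ⟂ RC and since A1 is tangent to HF there, LH ⟂ HF, with radius 6.0, so the center L sits 6.0 in from both sides at L = (51.000, -33.600). That places the tangent points at C = (57.000, -33.600) on RC and H = (51.000, -39.600) on HF. Then |SC| = |C − S| = 66.166.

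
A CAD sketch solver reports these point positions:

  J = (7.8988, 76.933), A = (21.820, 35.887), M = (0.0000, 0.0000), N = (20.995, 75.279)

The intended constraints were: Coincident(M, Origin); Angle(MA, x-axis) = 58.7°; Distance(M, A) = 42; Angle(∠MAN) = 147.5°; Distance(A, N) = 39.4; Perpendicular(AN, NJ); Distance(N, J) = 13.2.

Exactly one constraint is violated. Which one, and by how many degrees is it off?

Perpendicular(AN, NJ) — off by 8.40°.

M = (0.00, 0.00) ✓; MA at 58.70° ✓; |MA| = 42.00 ✓; ∠MAN = 147.5° ✓; |AN| = 39.40 ✓; ∠(AN, NJ) = 81.60° ✗; |NJ| = 13.20 ✓.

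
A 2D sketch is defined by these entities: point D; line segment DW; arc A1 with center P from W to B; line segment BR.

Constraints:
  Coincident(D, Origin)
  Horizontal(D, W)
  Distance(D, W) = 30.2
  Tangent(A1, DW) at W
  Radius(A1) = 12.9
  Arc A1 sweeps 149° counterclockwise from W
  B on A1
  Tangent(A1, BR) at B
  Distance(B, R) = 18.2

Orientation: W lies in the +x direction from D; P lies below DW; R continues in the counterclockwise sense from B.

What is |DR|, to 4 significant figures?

51.42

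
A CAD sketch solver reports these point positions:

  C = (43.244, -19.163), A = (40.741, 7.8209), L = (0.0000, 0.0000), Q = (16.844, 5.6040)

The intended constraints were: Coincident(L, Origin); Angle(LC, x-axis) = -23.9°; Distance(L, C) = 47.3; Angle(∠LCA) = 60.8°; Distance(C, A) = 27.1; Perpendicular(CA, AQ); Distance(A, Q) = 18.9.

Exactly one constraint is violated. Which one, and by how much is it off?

Distance(A, Q) = 18.9 — off by 5.10.

L = (0.00, 0.00) ✓; LC at -23.90° ✓; |LC| = 47.30 ✓; ∠LCA = 60.80° ✓; |CA| = 27.10 ✓; ∠(CA, AQ) = 90.00° ✓; |AQ| = 24.00 ✗.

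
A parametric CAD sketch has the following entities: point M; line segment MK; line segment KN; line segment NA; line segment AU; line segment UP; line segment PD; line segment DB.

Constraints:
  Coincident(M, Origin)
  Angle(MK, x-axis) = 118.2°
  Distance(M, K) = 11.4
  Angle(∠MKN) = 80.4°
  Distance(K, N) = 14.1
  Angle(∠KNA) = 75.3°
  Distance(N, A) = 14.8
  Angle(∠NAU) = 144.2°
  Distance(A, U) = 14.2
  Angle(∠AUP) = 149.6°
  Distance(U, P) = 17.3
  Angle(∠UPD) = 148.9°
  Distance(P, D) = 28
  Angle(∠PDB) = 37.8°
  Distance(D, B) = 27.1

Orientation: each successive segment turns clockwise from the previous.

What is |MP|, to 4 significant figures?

24.58

M is at the origin; MK runs at 118.2° with length 11.4, so K = (-5.387, 10.05). ∠MKN = 80.4° gives KN at 18.60° from the x-axis; with |KN| = 14.1, N = (7.976, 14.54). ∠KNA = 75.3° gives NA at -86.10° from the x-axis; with |NA| = 14.8, A = (8.983, -0.2215). ∠NAU = 144.2° gives AU at -121.9° from the x-axis; with |AU| = 14.2, U = (1.479, -12.28). ∠AUP = 149.6° gives UP at -152.3° from the x-axis; with |UP| = 17.3, P = (-13.84, -20.32). Then |MP| = |P − M| = 24.58.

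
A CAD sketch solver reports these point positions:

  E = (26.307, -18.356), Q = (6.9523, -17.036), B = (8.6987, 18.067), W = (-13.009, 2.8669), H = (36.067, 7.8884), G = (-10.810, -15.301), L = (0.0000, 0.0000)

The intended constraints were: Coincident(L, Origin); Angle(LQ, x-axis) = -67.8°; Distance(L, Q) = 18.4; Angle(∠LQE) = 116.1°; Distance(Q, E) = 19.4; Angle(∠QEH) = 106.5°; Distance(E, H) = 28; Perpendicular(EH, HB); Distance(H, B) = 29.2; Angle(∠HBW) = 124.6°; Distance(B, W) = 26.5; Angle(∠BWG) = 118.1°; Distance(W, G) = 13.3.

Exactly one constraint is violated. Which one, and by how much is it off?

Distance(W, G) = 13.3 — off by 5.00.

L = (0.00, 0.00) ✓; LQ at -67.80° ✓; |LQ| = 18.40 ✓; ∠LQE = 116.1° ✓; |QE| = 19.40 ✓; ∠QEH = 106.5° ✓; |EH| = 28.00 ✓; ∠(EH, HB) = 90.00° ✓; |HB| = 29.20 ✓; ∠HBW = 124.6° ✓; |BW| = 26.50 ✓; ∠BWG = 118.1° ✓; |WG| = 18.30 ✗.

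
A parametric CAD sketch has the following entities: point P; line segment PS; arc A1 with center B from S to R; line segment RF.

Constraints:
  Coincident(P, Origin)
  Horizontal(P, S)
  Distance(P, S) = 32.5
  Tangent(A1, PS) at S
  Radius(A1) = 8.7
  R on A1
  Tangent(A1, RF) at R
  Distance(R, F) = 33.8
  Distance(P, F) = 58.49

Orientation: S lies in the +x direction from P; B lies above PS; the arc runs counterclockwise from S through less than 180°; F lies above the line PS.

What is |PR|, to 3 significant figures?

42.2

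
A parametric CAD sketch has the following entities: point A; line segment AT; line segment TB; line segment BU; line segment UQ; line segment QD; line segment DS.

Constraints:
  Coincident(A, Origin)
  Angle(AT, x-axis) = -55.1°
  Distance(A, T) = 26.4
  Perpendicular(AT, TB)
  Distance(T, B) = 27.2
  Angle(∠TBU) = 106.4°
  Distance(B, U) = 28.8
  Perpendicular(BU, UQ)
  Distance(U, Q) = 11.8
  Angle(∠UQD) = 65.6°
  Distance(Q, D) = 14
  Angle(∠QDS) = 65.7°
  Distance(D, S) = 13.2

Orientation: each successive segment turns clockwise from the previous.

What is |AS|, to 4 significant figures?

37.19

A is at the origin; AT runs at -55.1° with length 26.4, so T = (15.10, -21.65). The perpendicularity gives TB at right angles to AT, so TB runs at -145.1°; with |TB| = 27.2, B = (-7.203, -37.21). ∠TBU = 106.4° gives BU at 141.3° from the x-axis; with |BU| = 28.8, U = (-29.68, -19.21). The perpendicularity gives UQ at right angles to BU, so UQ runs at 51.30°; with |UQ| = 11.8, Q = (-22.30, -9.998). ∠UQD = 65.6° gives QD at -63.10° from the x-axis; with |QD| = 14.0, D = (-15.97, -22.48). ∠QDS = 65.7° gives DS at -177.4° from the x-axis; with |DS| = 13.2, S = (-29.15, -23.08). Then |AS| = |S − A| = 37.19.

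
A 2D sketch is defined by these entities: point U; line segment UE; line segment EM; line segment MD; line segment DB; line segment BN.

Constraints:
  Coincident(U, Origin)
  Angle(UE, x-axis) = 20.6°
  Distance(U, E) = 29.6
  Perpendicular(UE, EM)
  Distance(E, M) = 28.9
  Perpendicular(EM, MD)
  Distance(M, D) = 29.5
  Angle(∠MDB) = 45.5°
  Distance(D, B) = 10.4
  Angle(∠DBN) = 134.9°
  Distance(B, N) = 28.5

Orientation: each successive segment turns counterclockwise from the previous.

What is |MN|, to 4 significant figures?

9.877

U is at the origin; UE runs at 20.6° with length 29.6, so E = (27.71, 10.41). The perpendicularity gives EM at right angles to UE, so EM runs at 110.6°; with |EM| = 28.9, M = (17.54, 37.47). The perpendicularity gives MD at right angles to EM, so MD runs at -159.4°; with |MD| = 29.5, D = (-10.07, 27.09). ∠MDB = 45.5° gives DB at -24.90° from the x-axis; with |DB| = 10.4, B = (-0.6414, 22.71). ∠DBN = 134.9° gives BN at 20.20° from the x-axis; with |BN| = 28.5, N = (26.11, 32.55). Then |MN| = |N − M| = 9.877.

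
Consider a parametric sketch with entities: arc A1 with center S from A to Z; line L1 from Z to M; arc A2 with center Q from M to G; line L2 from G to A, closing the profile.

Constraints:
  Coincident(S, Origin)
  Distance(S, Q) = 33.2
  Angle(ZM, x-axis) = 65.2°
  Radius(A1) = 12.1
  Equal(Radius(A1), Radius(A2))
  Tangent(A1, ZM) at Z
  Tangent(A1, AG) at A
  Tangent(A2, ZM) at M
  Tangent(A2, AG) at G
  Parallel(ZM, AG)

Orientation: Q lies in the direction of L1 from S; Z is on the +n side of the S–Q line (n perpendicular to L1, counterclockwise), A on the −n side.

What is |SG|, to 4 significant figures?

35.34

Tangency of A1 to both parallel lines with radius 12.1 puts Z and A at S ± 12.1·n: Z = (-10.98, 5.075), A = (10.98, -5.075). Equal radii place M and G the same way about Q: M = Q + 12.1·n = (2.942, 35.21), G = Q − 12.1·n = (24.91, 25.06). Then |SG| = |G − S| = 35.34.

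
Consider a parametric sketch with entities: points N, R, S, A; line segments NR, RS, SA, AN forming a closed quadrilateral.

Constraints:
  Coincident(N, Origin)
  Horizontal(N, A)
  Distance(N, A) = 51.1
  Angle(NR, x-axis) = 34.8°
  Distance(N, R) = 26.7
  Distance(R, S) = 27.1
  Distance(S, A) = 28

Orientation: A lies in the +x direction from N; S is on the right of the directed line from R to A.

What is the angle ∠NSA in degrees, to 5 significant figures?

131.13°

Checks: |RS| = 27.10 ✓; |SA| = 28.00 ✓.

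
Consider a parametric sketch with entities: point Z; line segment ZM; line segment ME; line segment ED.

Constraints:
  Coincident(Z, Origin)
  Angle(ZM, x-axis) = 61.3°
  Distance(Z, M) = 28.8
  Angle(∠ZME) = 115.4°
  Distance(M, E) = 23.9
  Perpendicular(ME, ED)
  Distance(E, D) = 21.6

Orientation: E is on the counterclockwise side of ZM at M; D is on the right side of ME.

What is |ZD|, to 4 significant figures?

59.85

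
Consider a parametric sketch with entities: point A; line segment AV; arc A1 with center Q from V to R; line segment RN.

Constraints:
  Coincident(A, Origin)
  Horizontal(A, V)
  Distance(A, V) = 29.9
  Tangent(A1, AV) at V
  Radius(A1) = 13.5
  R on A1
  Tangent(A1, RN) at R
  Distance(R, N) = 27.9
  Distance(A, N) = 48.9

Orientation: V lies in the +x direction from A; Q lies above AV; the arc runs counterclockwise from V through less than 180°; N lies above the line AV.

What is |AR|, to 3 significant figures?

45.9

A is at the origin; A and V share the same y with |AV| = 29.9 and V on the +x side, so V = (29.9, 0.00). Tangency of A1 to AV means the radius QV is perpendicular to AV, so Q = V + (0, 13.5) = (29.9, 13.5). Since QR ⟂ RN (tangency), |QN| = √(13.5² + 27.9²) = 31.0 regardless of where R sits on A1. So N lies on both circle(A, 48.9) and circle(Q, 31.0); the above-AV intersection is N = (22.3, 43.5). R is the foot of the tangent from N: R = (40.2, 22.2).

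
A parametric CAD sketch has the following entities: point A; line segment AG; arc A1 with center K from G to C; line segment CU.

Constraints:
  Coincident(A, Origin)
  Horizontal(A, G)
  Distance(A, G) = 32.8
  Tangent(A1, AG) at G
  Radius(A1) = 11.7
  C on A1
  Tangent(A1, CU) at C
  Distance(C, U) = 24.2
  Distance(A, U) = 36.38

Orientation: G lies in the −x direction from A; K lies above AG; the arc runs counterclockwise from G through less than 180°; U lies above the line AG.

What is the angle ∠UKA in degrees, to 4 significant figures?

70.93°

A is at the origin; A and G share the same y with |AG| = 32.8 and G on the −x side, so G = (-32.80, 0.000). Since A1 is tangent to AG there, KG ⟂ AG, so K = G + (0, 11.7) = (-32.80, 11.70). Since KC ⟂ CU (tangency), |KU| = √(11.7² + 24.2²) = 26.88 regardless of where C sits on A1. So U lies on both circle(A, 36.38) and circle(K, 26.88); the above-AG intersection is U = (-15.99, 32.68). C is the foot of the tangent from U: C = (-21.40, 9.088).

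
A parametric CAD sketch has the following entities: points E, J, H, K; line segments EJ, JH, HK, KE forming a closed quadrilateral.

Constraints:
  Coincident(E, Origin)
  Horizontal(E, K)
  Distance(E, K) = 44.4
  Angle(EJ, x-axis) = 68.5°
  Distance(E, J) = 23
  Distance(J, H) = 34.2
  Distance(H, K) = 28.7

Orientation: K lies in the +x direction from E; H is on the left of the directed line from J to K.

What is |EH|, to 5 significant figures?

50.695

Checks: E.y = 0.00, K.y = 0.00 ✓; |JH| = 34.20 ✓; |HK| = 28.70 ✓.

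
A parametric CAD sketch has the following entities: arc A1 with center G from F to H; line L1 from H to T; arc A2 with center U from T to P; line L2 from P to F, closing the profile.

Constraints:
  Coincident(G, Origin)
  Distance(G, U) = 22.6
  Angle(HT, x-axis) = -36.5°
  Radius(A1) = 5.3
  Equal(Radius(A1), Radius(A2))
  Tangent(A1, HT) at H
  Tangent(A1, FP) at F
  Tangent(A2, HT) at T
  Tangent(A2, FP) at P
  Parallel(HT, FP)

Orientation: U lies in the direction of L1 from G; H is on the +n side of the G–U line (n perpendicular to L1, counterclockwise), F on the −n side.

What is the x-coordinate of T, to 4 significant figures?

21.32

Tangency of A1 to both parallel lines with radius 5.3 puts H and F at G ± 5.3·n: H = (3.153, 4.260), F = (-3.153, -4.260). Equal radii place T and P the same way about U: T = U + 5.3·n = (21.32, -9.183), P = U − 5.3·n = (15.01, -17.70). So T.x = 21.32.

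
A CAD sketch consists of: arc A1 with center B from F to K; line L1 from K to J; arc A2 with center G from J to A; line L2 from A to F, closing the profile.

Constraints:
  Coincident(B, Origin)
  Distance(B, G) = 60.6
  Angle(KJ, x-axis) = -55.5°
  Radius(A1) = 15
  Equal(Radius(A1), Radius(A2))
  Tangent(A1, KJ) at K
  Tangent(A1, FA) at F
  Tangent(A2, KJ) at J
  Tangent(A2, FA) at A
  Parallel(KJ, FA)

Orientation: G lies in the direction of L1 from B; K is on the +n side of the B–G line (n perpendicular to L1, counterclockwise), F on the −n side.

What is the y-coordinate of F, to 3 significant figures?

-8.50

The slot axis is L1's direction at -55.5°, so u = (cos -55.5°, sin -55.5°) = (0.566, -0.824) and n = (−sin -55.5°, cos -55.5°) = (0.824, 0.566). B is at the origin and G lies 60.6 along u from B, so G = 60.6·u = (34.3, -49.9). Tangency of A1 to both parallel lines with radius 15.0 puts K and F at B ± 15.0·n: K = (12.4, 8.50), F = (-12.4, -8.50). So F.y = -8.50.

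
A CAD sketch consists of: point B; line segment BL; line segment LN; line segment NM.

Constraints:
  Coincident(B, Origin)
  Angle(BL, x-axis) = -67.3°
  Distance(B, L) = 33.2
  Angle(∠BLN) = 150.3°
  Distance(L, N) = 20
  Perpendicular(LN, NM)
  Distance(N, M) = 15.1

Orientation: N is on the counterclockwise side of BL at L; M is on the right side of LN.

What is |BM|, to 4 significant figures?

58.14

B is at the origin; BL runs at -67.3° with length 33.2, so L = 33.2·(cos -67.3°, sin -67.3°) = (12.81, -30.63). ∠BLN = 150.3°, so LN runs at -67.3° + (180° − 150.3°) = -37.60° from the x-axis; with |LN| = 20.0, N = L + 20.0·(cos -37.60°, sin -37.60°) = (28.66, -42.83). The perpendicularity gives NM at right angles to LN; with |NM| = 15.1 on the right of LN, M = N + 15.1·(-0.6101, -0.7923) = (19.44, -54.79). Then |BM| = |M − B| = 58.14.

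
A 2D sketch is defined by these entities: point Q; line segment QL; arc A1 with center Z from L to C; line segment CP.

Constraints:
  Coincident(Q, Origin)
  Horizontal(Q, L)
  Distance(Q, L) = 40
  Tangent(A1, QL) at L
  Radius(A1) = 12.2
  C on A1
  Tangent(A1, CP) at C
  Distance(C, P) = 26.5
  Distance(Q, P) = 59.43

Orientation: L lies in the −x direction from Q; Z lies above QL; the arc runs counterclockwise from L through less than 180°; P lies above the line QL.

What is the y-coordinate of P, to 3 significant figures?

41.2

Q is at the origin; Q and L share the same y with |QL| = 40.0 and L on the −x side, so L = (-40.0, 0.00). A1 meets QL tangentially, so ZL is at right angles to QL, so Z = L + (0, 12.2) = (-40.0, 12.2). Since ZC ⟂ CP (tangency), |ZP| = √(12.2² + 26.5²) = 29.2 regardless of where C sits on A1. So P lies on both circle(Q, 59.43) and circle(Z, 29.2); the above-QL intersection is P = (-42.8, 41.2). C is the foot of the tangent from P: C = (-29.5, 18.3).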